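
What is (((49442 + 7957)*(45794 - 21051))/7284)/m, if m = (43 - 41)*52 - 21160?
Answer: -473407819/51123968 ≈ -9.2600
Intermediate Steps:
m = -21056 (m = 2*52 - 21160 = 104 - 21160 = -21056)
(((49442 + 7957)*(45794 - 21051))/7284)/m = (((49442 + 7957)*(45794 - 21051))/7284)/(-21056) = ((57399*24743)*(1/7284))*(-1/21056) = (1420223457*(1/7284))*(-1/21056) = (473407819/2428)*(-1/21056) = -473407819/51123968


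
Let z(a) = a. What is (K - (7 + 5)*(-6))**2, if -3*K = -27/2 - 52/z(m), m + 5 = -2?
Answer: 9665881/1764 ≈ 5479.5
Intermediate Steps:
m = -7 (m = -5 - 2 = -7)
K = 85/42 (K = -(-27/2 - 52/(-7))/3 = -(-27*1/2 - 52*(-1/7))/3 = -(-27/2 + 52/7)/3 = -1/3*(-85/14) = 85/42 ≈ 2.0238)
(K - (7 + 5)*(-6))**2 = (85/42 - (7 + 5)*(-6))**2 = (85/42 - 12*(-6))**2 = (85/42 - 1*(-72))**2 = (85/42 + 72)**2 = (3109/42)**2 = 9665881/1764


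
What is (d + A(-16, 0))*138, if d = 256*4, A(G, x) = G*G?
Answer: 176640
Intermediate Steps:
A(G, x) = G²
d = 1024
(d + A(-16, 0))*138 = (1024 + (-16)²)*138 = (1024 + 256)*138 = 1280*138 = 176640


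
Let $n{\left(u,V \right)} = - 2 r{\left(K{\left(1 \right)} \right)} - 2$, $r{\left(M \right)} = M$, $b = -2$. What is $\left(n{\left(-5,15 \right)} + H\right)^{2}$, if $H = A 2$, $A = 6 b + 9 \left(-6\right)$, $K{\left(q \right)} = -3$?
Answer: $16384$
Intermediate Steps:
$A = -66$ ($A = 6 \left(-2\right) + 9 \left(-6\right) = -12 - 54 = -66$)
$H = -132$ ($H = \left(-66\right) 2 = -132$)
$n{\left(u,V \right)} = 4$ ($n{\left(u,V \right)} = \left(-2\right) \left(-3\right) - 2 = 6 - 2 = 4$)
$\left(n{\left(-5,15 \right)} + H\right)^{2} = \left(4 - 132\right)^{2} = \left(-128\right)^{2} = 16384$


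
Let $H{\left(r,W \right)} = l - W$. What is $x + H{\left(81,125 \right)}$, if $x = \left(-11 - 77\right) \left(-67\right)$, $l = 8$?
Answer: $5779$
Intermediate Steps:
$H{\left(r,W \right)} = 8 - W$
$x = 5896$ ($x = \left(-88\right) \left(-67\right) = 5896$)
$x + H{\left(81,125 \right)} = 5896 + \left(8 - 125\right) = 5896 - 117 = 5779$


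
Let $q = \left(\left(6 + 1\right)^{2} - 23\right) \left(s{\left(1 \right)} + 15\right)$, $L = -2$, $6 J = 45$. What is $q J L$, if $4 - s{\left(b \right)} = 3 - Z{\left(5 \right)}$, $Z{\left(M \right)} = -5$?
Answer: $-4290$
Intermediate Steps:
$J = \frac{15}{2}$ ($J = \frac{1}{6} \cdot 45 = \frac{15}{2} \approx 7.5$)
$s{\left(b \right)} = -4$ ($s{\left(b \right)} = 4 - \left(3 - -5\right) = 4 - \left(3 + 5\right) = 4 - 8 = -4$)
$q = 286$ ($q = \left(\left(6 + 1\right)^{2} - 23\right) \left(-4 + 15\right) = \left(7^{2} - 23\right) 11 = \left(49 - 23\right) 11 = 26 \cdot 11 = 286$)
$q J L = 286 \cdot \frac{15}{2} \left(-2\right) = 2145 \left(-2\right) = -4290$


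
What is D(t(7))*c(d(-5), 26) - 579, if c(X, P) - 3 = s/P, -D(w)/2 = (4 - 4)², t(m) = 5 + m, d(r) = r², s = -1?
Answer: -579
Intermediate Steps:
D(w) = 0 (D(w) = -2*(4 - 4)² = -2*0² = -2*0 = 0)
c(X, P) = 3 - 1/P
D(t(7))*c(d(-5), 26) - 579 = 0*(3 - 1/26) - 579 = 0*(77/26) - 579 = 0 - 579 = -579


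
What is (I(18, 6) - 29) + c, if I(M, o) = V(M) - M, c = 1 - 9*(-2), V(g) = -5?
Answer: -33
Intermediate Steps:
c = 19 (c = 1 + 18 = 19)
I(M, o) = -5 - M
(I(18, 6) - 29) + c = ((-5 - 1*18) - 29) + 19 = ((-5 - 18) - 29) + 19 = (-23 - 29) + 19 = -52 + 19 = -33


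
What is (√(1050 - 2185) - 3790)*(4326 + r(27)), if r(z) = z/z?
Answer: -16399330 + 4327*I*√1135 ≈ -1.6399e+7 + 1.4578e+5*I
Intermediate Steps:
r(z) = 1
(√(1050 - 2185) - 3790)*(4326 + r(27)) = (√(1050 - 2185) - 3790)*(4326 + 1) = (√(-1135) - 3790)*4327 = (I*√1135 - 3790)*4327 = (-3790 + I*√1135)*4327 = -16399330 + 4327*I*√1135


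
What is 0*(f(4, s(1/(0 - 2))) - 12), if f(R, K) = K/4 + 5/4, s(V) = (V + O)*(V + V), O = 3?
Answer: 0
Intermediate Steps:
s(V) = 2*V*(3 + V) (s(V) = (V + 3)*(V + V) = (3 + V)*(2*V) = 2*V*(3 + V))
f(R, K) = 5/4 + K/4 (f(R, K) = K*(¼) + 5*(¼) = K/4 + 5/4 = 5/4 + K/4)
0*(f(4, s(1/(0 - 2))) - 12) = 0*((5/4 + (2*(3 + 1/(0 - 2))/(0 - 2))/4) - 12) = 0*((5/4 + (2*(3 + 1/(-2))/(-2))/4) - 12) = 0*((5/4 + (2*(-½)*(3 - ½))/4) - 12) = 0*((5/4 + (2*(-½)*(5/2))/4) - 12) = 0*((5/4 + (¼)*(-5/2)) - 12) = 0*((5/4 - 5/8) - 12) = 0*(5/8 - 12) = 0*(-91/8) = 0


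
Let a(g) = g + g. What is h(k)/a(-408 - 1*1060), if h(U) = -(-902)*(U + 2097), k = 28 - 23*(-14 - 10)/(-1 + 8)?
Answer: -6957577/10276 ≈ -677.07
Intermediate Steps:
a(g) = 2*g
k = 748/7 (k = 28 - (-552)/7 = 28 - 23*(-24/7) = 28 + 552/7 = 748/7 ≈ 106.86)
h(U) = 1891494 + 902*U (h(U) = -(-902)*(2097 + U) = -(-1891494 - 902*U) = 1891494 + 902*U)
h(k)/a(-408 - 1*1060) = (1891494 + 902*(748/7))/((2*(-408 - 1*1060))) = (1891494 + 674696/7)/((2*(-408 - 1060))) = 13915154/(7*((2*(-1468)))) = (13915154/7)/(-2936) = (13915154/7)*(-1/2936) = -6957577/10276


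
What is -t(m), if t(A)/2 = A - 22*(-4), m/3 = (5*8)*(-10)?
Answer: 2224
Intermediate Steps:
m = -1200 (m = 3*((5*8)*(-10)) = 3*(40*(-10)) = 3*(-400) = -1200)
t(A) = 176 + 2*A (t(A) = 2*(A - 22*(-4)) = 2*(A + 88) = 2*(88 + A) = 176 + 2*A)
-t(m) = -(176 + 2*(-1200)) = -(176 - 2400) = -1*(-2224) = 2224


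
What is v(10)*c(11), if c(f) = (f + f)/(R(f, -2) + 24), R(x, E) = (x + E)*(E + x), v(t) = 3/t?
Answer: 11/175 ≈ 0.062857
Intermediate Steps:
R(x, E) = (E + x)**2 (R(x, E) = (E + x)*(E + x) = (E + x)**2)
c(f) = 2*f/(24 + (-2 + f)**2) (c(f) = (f + f)/((-2 + f)**2 + 24) = (2*f)/(24 + (-2 + f)**2) = 2*f/(24 + (-2 + f)**2))
v(10)*c(11) = (3/10)*(2*11/(24 + (-2 + 11)**2)) = (3*(1/10))*(2*11/(24 + 9**2)) = 3*(2*11/(24 + 81))/10 = 3*(2*11/105)/10 = 3*(2*11*(1/105))/10 = (3/10)*(22/105) = 11/175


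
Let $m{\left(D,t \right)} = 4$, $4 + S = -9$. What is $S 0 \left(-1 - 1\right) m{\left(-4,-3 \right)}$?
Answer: $0$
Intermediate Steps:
$S = -13$ ($S = -4 - 9 = -13$)
$S 0 \left(-1 - 1\right) m{\left(-4,-3 \right)} = - 13 \cdot 0 \left(-1 - 1\right) 4 = - 13 \cdot 0 \left(-2\right) 4 = \left(-13\right) 0 \cdot 4 = 0 \cdot 4 = 0$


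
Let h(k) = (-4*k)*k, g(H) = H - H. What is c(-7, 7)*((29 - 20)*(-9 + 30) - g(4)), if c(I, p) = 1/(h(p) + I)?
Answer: -27/29 ≈ -0.93103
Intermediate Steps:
g(H) = 0
h(k) = -4*k**2
c(I, p) = 1/(I - 4*p**2) (c(I, p) = 1/(-4*p**2 + I) = 1/(I - 4*p**2))
c(-7, 7)*((29 - 20)*(-9 + 30) - g(4)) = ((29 - 20)*(-9 + 30) - 1*0)/(-7 - 4*7**2) = (9*21 + 0)/(-7 - 4*49) = (189 + 0)/(-7 - 196) = 189/(-203) = -1/203*189 = -27/29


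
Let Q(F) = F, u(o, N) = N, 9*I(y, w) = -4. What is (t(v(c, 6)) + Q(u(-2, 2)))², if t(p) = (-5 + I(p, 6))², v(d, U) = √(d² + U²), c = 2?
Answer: 6568969/6561 ≈ 1001.2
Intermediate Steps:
I(y, w) = -4/9 (I(y, w) = (⅑)*(-4) = -4/9)
v(d, U) = √(U² + d²)
t(p) = 2401/81 (t(p) = (-5 - 4/9)² = (-49/9)² = 2401/81)
(t(v(c, 6)) + Q(u(-2, 2)))² = (2401/81 + 2)² = (2563/81)² = 6568969/6561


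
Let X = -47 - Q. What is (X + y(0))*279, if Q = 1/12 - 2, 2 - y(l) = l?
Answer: -48081/4 ≈ -12020.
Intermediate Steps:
y(l) = 2 - l
Q = -23/12 (Q = 1*(1/12) - 2 = 1/12 - 2 = -23/12 ≈ -1.9167)
X = -541/12 (X = -47 - 1*(-23/12) = -47 + 23/12 = -541/12 ≈ -45.083)
(X + y(0))*279 = (-541/12 + (2 - 1*0))*279 = (-541/12 + (2 + 0))*279 = (-541/12 + 2)*279 = -517/12*279 = -48081/4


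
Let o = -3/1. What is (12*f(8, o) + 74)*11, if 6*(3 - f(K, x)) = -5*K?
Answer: 2090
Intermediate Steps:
o = -3 (o = -3*1 = -3)
f(K, x) = 3 + 5*K/6 (f(K, x) = 3 - (-5)*K/6 = 3 + 5*K/6)
(12*f(8, o) + 74)*11 = (12*(3 + (⅚)*8) + 74)*11 = (12*(3 + 20/3) + 74)*11 = (12*(29/3) + 74)*11 = (116 + 74)*11 = 190*11 = 2090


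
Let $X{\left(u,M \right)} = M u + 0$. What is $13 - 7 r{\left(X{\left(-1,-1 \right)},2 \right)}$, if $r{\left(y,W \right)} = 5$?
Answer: $-22$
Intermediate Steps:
$X{\left(u,M \right)} = M u$
$13 - 7 r{\left(X{\left(-1,-1 \right)},2 \right)} = 13 - 35 = -22$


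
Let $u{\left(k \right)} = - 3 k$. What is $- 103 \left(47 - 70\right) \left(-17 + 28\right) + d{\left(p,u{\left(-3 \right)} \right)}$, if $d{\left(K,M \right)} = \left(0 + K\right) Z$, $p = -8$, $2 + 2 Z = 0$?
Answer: $26067$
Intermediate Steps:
$Z = -1$ ($Z = -1 + \frac{1}{2} \cdot 0 = -1 + 0 = -1$)
$d{\left(K,M \right)} = - K$ ($d{\left(K,M \right)} = \left(0 + K\right) \left(-1\right) = K \left(-1\right) = - K$)
$- 103 \left(47 - 70\right) \left(-17 + 28\right) + d{\left(p,u{\left(-3 \right)} \right)} = - 103 \left(47 - 70\right) \left(-17 + 28\right) - -8 = - 103 \left(\left(-23\right) 11\right) + 8 = \left(-103\right) \left(-253\right) + 8 = 26059 + 8 = 26067$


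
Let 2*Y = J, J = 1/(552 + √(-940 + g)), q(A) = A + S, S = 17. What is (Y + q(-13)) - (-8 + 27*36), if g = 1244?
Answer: -73055931/76100 - √19/152200 ≈ -960.00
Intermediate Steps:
q(A) = 17 + A (q(A) = A + 17 = 17 + A)
J = 1/(552 + 4*√19) (J = 1/(552 + √(-940 + 1244)) = 1/(552 + √304) = 1/(552 + 4*√19) ≈ 0.0017561)
Y = 69/76100 - √19/152200 (Y = (69/38050 - √19/76100)/2 = 69/76100 - √19/152200 ≈ 0.00087806)
(Y + q(-13)) - (-8 + 27*36) = ((69/76100 - √19/152200) + (17 - 13)) - (-8 + 27*36) = ((69/76100 - √19/152200) + 4) - (-8 + 972) = (304469/76100 - √19/152200) - 1*964 = (304469/76100 - √19/152200) - 964 = -73055931/76100 - √19/152200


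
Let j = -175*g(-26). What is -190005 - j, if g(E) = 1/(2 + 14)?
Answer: -3039905/16 ≈ -1.8999e+5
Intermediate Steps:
g(E) = 1/16
j = -175/16 (j = -175*1/16 = -175/16 ≈ -10.938)
-190005 - j = -190005 - 1*(-175/16) = -190005 + 175/16 = -3039905/16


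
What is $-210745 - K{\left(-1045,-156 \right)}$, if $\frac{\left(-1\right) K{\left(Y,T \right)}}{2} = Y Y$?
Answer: $1973305$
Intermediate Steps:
$K{\left(Y,T \right)} = - 2 Y^{2}$ ($K{\left(Y,T \right)} = - 2 Y Y = - 2 Y^{2}$)
$-210745 - K{\left(-1045,-156 \right)} = -210745 - - 2 \left(-1045\right)^{2} = -210745 - \left(-2\right) 1092025 = -210745 - -2184050 = -210745 + 2184050 = 1973305$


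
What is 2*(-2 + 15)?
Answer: 26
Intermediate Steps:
2*(-2 + 15) = 2*13 = 26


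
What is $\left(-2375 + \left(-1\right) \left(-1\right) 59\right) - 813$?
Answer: $-3129$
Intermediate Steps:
$\left(-2375 + \left(-1\right) \left(-1\right) 59\right) - 813 = \left(-2375 + 1 \cdot 59\right) - 813 = \left(-2375 + 59\right) - 813 = -2316 - 813 = -3129$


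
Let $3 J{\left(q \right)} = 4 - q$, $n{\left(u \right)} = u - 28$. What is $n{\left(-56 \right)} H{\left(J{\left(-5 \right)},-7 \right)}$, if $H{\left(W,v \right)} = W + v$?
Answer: $336$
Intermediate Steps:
$n{\left(u \right)} = -28 + u$
$J{\left(q \right)} = \frac{4}{3} - \frac{q}{3}$ ($J{\left(q \right)} = \frac{4 - q}{3} = \frac{4}{3} - \frac{q}{3}$)
$n{\left(-56 \right)} H{\left(J{\left(-5 \right)},-7 \right)} = \left(-28 - 56\right) \left(\left(\frac{4}{3} - - \frac{5}{3}\right) - 7\right) = - 84 \left(\left(\frac{4}{3} + \frac{5}{3}\right) - 7\right) = - 84 \left(3 - 7\right) = \left(-84\right) \left(-4\right) = 336$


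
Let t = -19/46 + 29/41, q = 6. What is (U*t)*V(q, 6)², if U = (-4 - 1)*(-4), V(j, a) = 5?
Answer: 138750/943 ≈ 147.14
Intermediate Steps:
U = 20 (U = -5*(-4) = 20)
t = 555/1886 (t = -19*1/46 + 29*(1/41) = -19/46 + 29/41 = 555/1886 ≈ 0.29427)
(U*t)*V(q, 6)² = (20*(555/1886))*5² = (5550/943)*25 = 138750/943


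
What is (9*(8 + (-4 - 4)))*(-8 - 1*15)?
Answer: 0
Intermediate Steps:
(9*(8 + (-4 - 4)))*(-8 - 1*15) = (9*(8 - 8))*(-8 - 15) = (9*0)*(-23) = 0*(-23) = 0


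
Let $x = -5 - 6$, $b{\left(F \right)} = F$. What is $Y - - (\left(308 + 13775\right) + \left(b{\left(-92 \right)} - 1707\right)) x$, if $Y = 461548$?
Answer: $326424$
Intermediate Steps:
$x = -11$ ($x = -5 - 6 = -11$)
$Y - - (\left(308 + 13775\right) + \left(b{\left(-92 \right)} - 1707\right)) x = 461548 - - (\left(308 + 13775\right) - 1799) \left(-11\right) = 461548 - - (14083 - 1799) \left(-11\right) = 461548 - \left(-1\right) 12284 \left(-11\right) = 461548 - \left(-12284\right) \left(-11\right) = 461548 - 135124 = 326424$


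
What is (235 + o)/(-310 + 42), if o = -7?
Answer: -57/67 ≈ -0.85075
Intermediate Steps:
(235 + o)/(-310 + 42) = (235 - 7)/(-310 + 42) = 228/(-268) = 228*(-1/268) = -57/67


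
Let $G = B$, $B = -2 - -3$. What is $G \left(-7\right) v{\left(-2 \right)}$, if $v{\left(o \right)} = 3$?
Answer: $-21$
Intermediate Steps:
$B = 1$ ($B = -2 + 3 = 1$)
$G = 1$
$G \left(-7\right) v{\left(-2 \right)} = 1 \left(-7\right) 3 = \left(-7\right) 3 = -21$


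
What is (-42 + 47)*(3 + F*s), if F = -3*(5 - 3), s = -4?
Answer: 135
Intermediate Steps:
F = -6 (F = -3*2 = -6)
(-42 + 47)*(3 + F*s) = (-42 + 47)*(3 - 6*(-4)) = 5*(3 + 24) = 5*27 = 135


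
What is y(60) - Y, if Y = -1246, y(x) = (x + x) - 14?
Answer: 1352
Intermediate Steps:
y(x) = -14 + 2*x (y(x) = 2*x - 14 = -14 + 2*x)
y(60) - Y = (-14 + 2*60) - 1*(-1246) = (-14 + 120) + 1246 = 106 + 1246 = 1352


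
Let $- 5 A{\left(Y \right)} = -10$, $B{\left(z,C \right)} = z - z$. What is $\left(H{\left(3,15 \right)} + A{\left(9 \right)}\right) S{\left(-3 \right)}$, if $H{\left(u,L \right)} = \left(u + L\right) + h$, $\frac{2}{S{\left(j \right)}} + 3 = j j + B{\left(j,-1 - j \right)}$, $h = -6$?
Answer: $\frac{14}{3} \approx 4.6667$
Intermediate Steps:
$B{\left(z,C \right)} = 0$
$A{\left(Y \right)} = 2$ ($A{\left(Y \right)} = \left(- \frac{1}{5}\right) \left(-10\right) = 2$)
$S{\left(j \right)} = \frac{2}{-3 + j^{2}}$ ($S{\left(j \right)} = \frac{2}{-3 + \left(j j + 0\right)} = \frac{2}{-3 + \left(j^{2} + 0\right)} = \frac{2}{-3 + j^{2}}$)
$H{\left(u,L \right)} = -6 + L + u$ ($H{\left(u,L \right)} = \left(u + L\right) - 6 = \left(L + u\right) - 6 = -6 + L + u$)
$\left(H{\left(3,15 \right)} + A{\left(9 \right)}\right) S{\left(-3 \right)} = \left(\left(-6 + 15 + 3\right) + 2\right) \frac{2}{-3 + \left(-3\right)^{2}} = \left(12 + 2\right) \frac{2}{-3 + 9} = 14 \cdot \frac{2}{6} = 14 \cdot 2 \cdot \frac{1}{6} = 14 \cdot \frac{1}{3} = \frac{14}{3}$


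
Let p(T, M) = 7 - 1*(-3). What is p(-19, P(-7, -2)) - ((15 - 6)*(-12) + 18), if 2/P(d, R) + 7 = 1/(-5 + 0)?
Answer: 100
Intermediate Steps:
P(d, R) = -5/18 (P(d, R) = 2/(-7 + 1/(-5 + 0)) = 2/(-7 + 1/(-5)) = 2/(-7 - 1/5) = 2/(-36/5) = 2*(-5/36) = -5/18)
p(T, M) = 10 (p(T, M) = 7 + 3 = 10)
p(-19, P(-7, -2)) - ((15 - 6)*(-12) + 18) = 10 - ((15 - 6)*(-12) + 18) = 10 - (9*(-12) + 18) = 10 - (-108 + 18) = 10 - 1*(-90) = 10 + 90 = 100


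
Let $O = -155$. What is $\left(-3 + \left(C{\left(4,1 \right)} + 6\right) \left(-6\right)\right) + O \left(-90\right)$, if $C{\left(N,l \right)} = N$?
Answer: $13887$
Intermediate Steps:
$\left(-3 + \left(C{\left(4,1 \right)} + 6\right) \left(-6\right)\right) + O \left(-90\right) = \left(-3 + \left(4 + 6\right) \left(-6\right)\right) - -13950 = \left(-3 + 10 \left(-6\right)\right) + 13950 = \left(-3 - 60\right) + 13950 = -63 + 13950 = 13887$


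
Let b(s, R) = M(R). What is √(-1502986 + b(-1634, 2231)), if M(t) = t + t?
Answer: 2*I*√374631 ≈ 1224.1*I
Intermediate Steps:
M(t) = 2*t
b(s, R) = 2*R
√(-1502986 + b(-1634, 2231)) = √(-1502986 + 2*2231) = √(-1502986 + 4462) = √(-1498524) = 2*I*√374631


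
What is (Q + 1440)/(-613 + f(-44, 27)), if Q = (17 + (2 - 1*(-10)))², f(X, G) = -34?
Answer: -2281/647 ≈ -3.5255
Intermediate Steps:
Q = 841 (Q = (17 + (2 + 10))² = (17 + 12)² = 29² = 841)
(Q + 1440)/(-613 + f(-44, 27)) = (841 + 1440)/(-613 - 34) = 2281/(-647) = 2281*(-1/647) = -2281/647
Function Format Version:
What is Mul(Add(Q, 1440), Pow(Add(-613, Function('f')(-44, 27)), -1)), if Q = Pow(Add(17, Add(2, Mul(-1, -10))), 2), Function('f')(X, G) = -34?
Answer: Rational(-2281, 647) ≈ -3.5255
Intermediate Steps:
Q = 841 (Q = Pow(Add(17, Add(2, 10)), 2) = Pow(Add(17, 12), 2) = Pow(29, 2) = 841)
Mul(Add(Q, 1440), Pow(Add(-613, Function('f')(-44, 27)), -1)) = Mul(Add(841, 1440), Pow(Add(-613, -34), -1)) = Mul(2281, Pow(-647, -1)) = Mul(2281, Rational(-1, 647)) = Rational(-2281, 647)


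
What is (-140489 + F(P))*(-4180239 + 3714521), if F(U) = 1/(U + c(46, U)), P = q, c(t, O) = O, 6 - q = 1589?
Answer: 103572929642325/1583 ≈ 6.5428e+10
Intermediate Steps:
q = -1583 (q = 6 - 1*1589 = 6 - 1589 = -1583)
P = -1583
F(U) = 1/(2*U) (F(U) = 1/(U + U) = 1/(2*U))
(-140489 + F(P))*(-4180239 + 3714521) = (-140489 + (½)/(-1583))*(-4180239 + 3714521) = (-140489 + (½)*(-1/1583))*(-465718) = (-140489 - 1/3166)*(-465718) = -444788175/3166*(-465718) = 103572929642325/1583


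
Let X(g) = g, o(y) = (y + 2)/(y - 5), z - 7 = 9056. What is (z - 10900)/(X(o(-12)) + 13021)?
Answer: -31229/221367 ≈ -0.14107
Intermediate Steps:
z = 9063 (z = 7 + 9056 = 9063)
o(y) = (2 + y)/(-5 + y)
(z - 10900)/(X(o(-12)) + 13021) = (9063 - 10900)/((2 - 12)/(-5 - 12) + 13021) = -1837/(-10/(-17) + 13021) = -1837/(-1/17*(-10) + 13021) = -1837/(10/17 + 13021) = -1837/221367/17 = -1837*17/221367 = -31229/221367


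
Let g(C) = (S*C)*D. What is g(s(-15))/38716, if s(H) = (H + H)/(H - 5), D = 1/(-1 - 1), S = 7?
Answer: -21/154864 ≈ -0.00013560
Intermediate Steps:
D = -½ (D = 1/(-2) = -½ ≈ -0.50000)
s(H) = 2*H/(-5 + H) (s(H) = (2*H)/(-5 + H) = 2*H/(-5 + H))
g(C) = -7*C/2 (g(C) = (7*C)*(-½) = -7*C/2)
g(s(-15))/38716 = -7*(-15)/(-5 - 15)/38716 = -7*(-15)/(-20)*(1/38716) = -7*(-15)*(-1)/20*(1/38716) = -7/2*3/2*(1/38716) = -21/4*1/38716 = -21/154864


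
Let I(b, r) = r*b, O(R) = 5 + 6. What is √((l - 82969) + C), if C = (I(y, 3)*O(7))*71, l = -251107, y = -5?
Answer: I*√345791 ≈ 588.04*I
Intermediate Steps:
O(R) = 11
I(b, r) = b*r
C = -11715 (C = (-5*3*11)*71 = -15*11*71 = -165*71 = -11715)
√((l - 82969) + C) = √((-251107 - 82969) - 11715) = √(-334076 - 11715) = √(-345791) = I*√345791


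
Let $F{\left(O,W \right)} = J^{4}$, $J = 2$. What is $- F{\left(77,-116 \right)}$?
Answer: $-16$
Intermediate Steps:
$F{\left(O,W \right)} = 16$ ($F{\left(O,W \right)} = 2^{4} = 16$)
$- F{\left(77,-116 \right)} = \left(-1\right) 16 = -16$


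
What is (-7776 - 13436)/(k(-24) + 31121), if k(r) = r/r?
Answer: -10606/15561 ≈ -0.68158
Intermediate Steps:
k(r) = 1
(-7776 - 13436)/(k(-24) + 31121) = (-7776 - 13436)/(1 + 31121) = -21212/31122 = -21212*1/31122 = -10606/15561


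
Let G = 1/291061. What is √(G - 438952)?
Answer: I*√37186479618953331/291061 ≈ 662.53*I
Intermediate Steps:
G = 1/291061 ≈ 3.4357e-6
√(G - 438952) = √(1/291061 - 438952) = √(-127761808071/291061) = I*√37186479618953331/291061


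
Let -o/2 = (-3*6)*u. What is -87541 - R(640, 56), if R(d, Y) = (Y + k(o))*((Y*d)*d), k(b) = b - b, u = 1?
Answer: -1284593141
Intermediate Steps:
o = 36 (o = -2*(-3*6) = -(-36) = -2*(-18) = 36)
k(b) = 0
R(d, Y) = Y²*d² (R(d, Y) = (Y + 0)*((Y*d)*d) = Y*(Y*d²) = Y²*d²)
-87541 - R(640, 56) = -87541 - 56²*640² = -87541 - 3136*409600 = -87541 - 1*1284505600 = -87541 - 1284505600 = -1284593141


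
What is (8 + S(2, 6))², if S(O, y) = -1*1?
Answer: 49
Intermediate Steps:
S(O, y) = -1
(8 + S(2, 6))² = (8 - 1)² = 7² = 49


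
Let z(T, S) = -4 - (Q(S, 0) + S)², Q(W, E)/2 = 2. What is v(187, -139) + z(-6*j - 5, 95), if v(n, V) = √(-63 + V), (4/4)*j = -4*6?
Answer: -9805 + I*√202 ≈ -9805.0 + 14.213*I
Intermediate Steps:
Q(W, E) = 4 (Q(W, E) = 2*2 = 4)
j = -24 (j = -4*6 = -24)
z(T, S) = -4 - (4 + S)²
v(187, -139) + z(-6*j - 5, 95) = √(-63 - 139) + (-4 - (4 + 95)²) = √(-202) + (-4 - 1*99²) = I*√202 + (-4 - 1*9801) = I*√202 + (-4 - 9801) = I*√202 - 9805 = -9805 + I*√202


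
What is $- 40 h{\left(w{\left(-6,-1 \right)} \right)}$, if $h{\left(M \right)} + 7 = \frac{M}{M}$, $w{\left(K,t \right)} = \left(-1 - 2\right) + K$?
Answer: $240$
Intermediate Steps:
$w{\left(K,t \right)} = -3 + K$
$h{\left(M \right)} = -6$ ($h{\left(M \right)} = -7 + \frac{M}{M} = -7 + 1 = -6$)
$- 40 h{\left(w{\left(-6,-1 \right)} \right)} = \left(-40\right) \left(-6\right) = 240$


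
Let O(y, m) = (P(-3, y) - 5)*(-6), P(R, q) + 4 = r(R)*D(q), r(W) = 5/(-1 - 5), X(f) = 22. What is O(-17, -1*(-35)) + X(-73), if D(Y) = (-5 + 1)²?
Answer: 156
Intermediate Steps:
r(W) = -⅚ (r(W) = 5/(-6) = 5*(-⅙) = -⅚)
D(Y) = 16 (D(Y) = (-4)² = 16)
P(R, q) = -52/3 (P(R, q) = -4 - ⅚*16 = -4 - 40/3 = -52/3)
O(y, m) = 134 (O(y, m) = (-52/3 - 5)*(-6) = -67/3*(-6) = 134)
O(-17, -1*(-35)) + X(-73) = 134 + 22 = 156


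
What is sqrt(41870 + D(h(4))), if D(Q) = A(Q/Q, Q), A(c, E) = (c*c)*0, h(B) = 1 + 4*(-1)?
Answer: sqrt(41870) ≈ 204.62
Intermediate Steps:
h(B) = -3 (h(B) = 1 - 4 = -3)
A(c, E) = 0 (A(c, E) = c**2*0 = 0)
D(Q) = 0
sqrt(41870 + D(h(4))) = sqrt(41870 + 0) = sqrt(41870)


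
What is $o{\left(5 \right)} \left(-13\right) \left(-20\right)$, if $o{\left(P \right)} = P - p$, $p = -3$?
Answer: $2080$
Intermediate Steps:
$o{\left(P \right)} = 3 + P$ ($o{\left(P \right)} = P - -3 = P + 3 = 3 + P$)
$o{\left(5 \right)} \left(-13\right) \left(-20\right) = \left(3 + 5\right) \left(-13\right) \left(-20\right) = 8 \left(-13\right) \left(-20\right) = \left(-104\right) \left(-20\right) = 2080$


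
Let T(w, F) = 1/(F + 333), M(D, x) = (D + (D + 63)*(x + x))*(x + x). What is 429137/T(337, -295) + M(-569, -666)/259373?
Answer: 4228751942402/259373 ≈ 1.6304e+7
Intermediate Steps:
M(D, x) = 2*x*(D + 2*x*(63 + D)) (M(D, x) = (D + (63 + D)*(2*x))*(2*x) = (D + 2*x*(63 + D))*(2*x) = 2*x*(D + 2*x*(63 + D)))
T(w, F) = 1/(333 + F)
429137/T(337, -295) + M(-569, -666)/259373 = 429137/(1/(333 - 295)) + (2*(-666)*(-569 + 126*(-666) + 2*(-569)*(-666)))/259373 = 429137/(1/38) + (2*(-666)*(-569 - 83916 + 757908))*(1/259373) = 429137/(1/38) + (2*(-666)*673423)*(1/259373) = 429137*38 - 896999436*1/259373 = 16307206 - 896999436/259373 = 4228751942402/259373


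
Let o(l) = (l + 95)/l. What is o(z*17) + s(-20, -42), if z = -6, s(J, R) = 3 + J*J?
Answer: 41113/102 ≈ 403.07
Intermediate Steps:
s(J, R) = 3 + J²
o(l) = (95 + l)/l
o(z*17) + s(-20, -42) = (95 - 6*17)/((-6*17)) + (3 + (-20)²) = (95 - 102)/(-102) + (3 + 400) = -1/102*(-7) + 403 = 7/102 + 403 = 41113/102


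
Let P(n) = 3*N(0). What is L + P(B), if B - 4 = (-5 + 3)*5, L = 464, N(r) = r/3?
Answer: 464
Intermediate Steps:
N(r) = r/3 (N(r) = r*(⅓) = r/3)
B = -6 (B = 4 + (-5 + 3)*5 = 4 - 2*5 = 4 - 10 = -6)
P(n) = 0 (P(n) = 3*((⅓)*0) = 3*0 = 0)
L + P(B) = 464 + 0 = 464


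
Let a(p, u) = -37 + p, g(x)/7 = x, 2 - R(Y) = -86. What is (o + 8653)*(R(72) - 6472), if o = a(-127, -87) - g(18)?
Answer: -53389392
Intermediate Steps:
R(Y) = 88 (R(Y) = 2 - 1*(-86) = 2 + 86 = 88)
g(x) = 7*x
o = -290 (o = (-37 - 127) - 7*18 = -164 - 1*126 = -164 - 126 = -290)
(o + 8653)*(R(72) - 6472) = (-290 + 8653)*(88 - 6472) = 8363*(-6384) = -53389392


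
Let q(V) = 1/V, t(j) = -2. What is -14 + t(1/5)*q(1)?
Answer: -16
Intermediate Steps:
q(V) = 1/V
-14 + t(1/5)*q(1) = -14 - 2/1 = -14 - 2*1 = -14 - 2 = -16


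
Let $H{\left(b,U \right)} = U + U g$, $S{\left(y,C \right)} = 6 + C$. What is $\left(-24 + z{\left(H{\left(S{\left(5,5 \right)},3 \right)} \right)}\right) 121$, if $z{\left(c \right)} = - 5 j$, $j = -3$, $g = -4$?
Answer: $-1089$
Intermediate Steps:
$H{\left(b,U \right)} = - 3 U$ ($H{\left(b,U \right)} = U + U \left(-4\right) = U - 4 U = - 3 U$)
$z{\left(c \right)} = 15$ ($z{\left(c \right)} = \left(-5\right) \left(-3\right) = 15$)
$\left(-24 + z{\left(H{\left(S{\left(5,5 \right)},3 \right)} \right)}\right) 121 = \left(-24 + 15\right) 121 = \left(-9\right) 121 = -1089$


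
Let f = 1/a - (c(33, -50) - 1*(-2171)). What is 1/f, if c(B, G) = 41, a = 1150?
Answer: -1150/2543799 ≈ -0.00045208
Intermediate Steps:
f = -2543799/1150 (f = 1/1150 - (41 - 1*(-2171)) = 1/1150 - (41 + 2171) = 1/1150 - 1*2212 = 1/1150 - 2212 = -2543799/1150 ≈ -2212.0)
1/f = 1/(-2543799/1150) = -1150/2543799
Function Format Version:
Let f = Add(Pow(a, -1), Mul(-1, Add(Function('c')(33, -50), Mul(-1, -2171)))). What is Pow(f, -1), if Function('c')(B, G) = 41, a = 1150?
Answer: Rational(-1150, 2543799) ≈ -0.00045208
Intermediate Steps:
f = Rational(-2543799, 1150) (f = Add(Pow(1150, -1), Mul(-1, Add(41, Mul(-1, -2171)))) = Add(Rational(1, 1150), Mul(-1, Add(41, 2171))) = Add(Rational(1, 1150), Mul(-1, 2212)) = Add(Rational(1, 1150), -2212) = Rational(-2543799, 1150) ≈ -2212.0)
Pow(f, -1) = Pow(Rational(-2543799, 1150), -1) = Rational(-1150, 2543799)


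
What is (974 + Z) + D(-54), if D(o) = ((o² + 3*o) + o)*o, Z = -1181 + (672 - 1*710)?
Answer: -146045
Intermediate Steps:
Z = -1219 (Z = -1181 + (672 - 710) = -1181 - 38 = -1219)
D(o) = o*(o² + 4*o) (D(o) = (o² + 4*o)*o = o*(o² + 4*o))
(974 + Z) + D(-54) = (974 - 1219) + (-54)²*(4 - 54) = -245 + 2916*(-50) = -245 - 145800 = -146045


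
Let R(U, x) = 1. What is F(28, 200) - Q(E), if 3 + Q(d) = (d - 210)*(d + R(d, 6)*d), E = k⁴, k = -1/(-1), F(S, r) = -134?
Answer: 287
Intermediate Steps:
k = 1 (k = -1*(-1) = 1)
E = 1 (E = 1⁴ = 1)
Q(d) = -3 + 2*d*(-210 + d) (Q(d) = -3 + (d - 210)*(d + 1*d) = -3 + (-210 + d)*(d + d) = -3 + (-210 + d)*(2*d) = -3 + 2*d*(-210 + d))
F(28, 200) - Q(E) = -134 - (-3 - 420*1 + 2*1²) = -134 - (-3 - 420 + 2*1) = -134 - (-3 - 420 + 2) = -134 - 1*(-421) = -134 + 421 = 287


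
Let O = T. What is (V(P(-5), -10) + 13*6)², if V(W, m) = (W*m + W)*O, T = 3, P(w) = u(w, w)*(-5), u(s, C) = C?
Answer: 356409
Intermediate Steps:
P(w) = -5*w (P(w) = w*(-5) = -5*w)
O = 3
V(W, m) = 3*W + 3*W*m (V(W, m) = (W*m + W)*3 = (W + W*m)*3 = 3*W + 3*W*m)
(V(P(-5), -10) + 13*6)² = (3*(-5*(-5))*(1 - 10) + 13*6)² = (3*25*(-9) + 78)² = (-675 + 78)² = (-597)² = 356409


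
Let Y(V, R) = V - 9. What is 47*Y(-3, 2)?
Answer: -564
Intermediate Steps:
Y(V, R) = -9 + V
47*Y(-3, 2) = 47*(-9 - 3) = 47*(-12) = -564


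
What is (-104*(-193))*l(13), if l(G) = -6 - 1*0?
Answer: -120432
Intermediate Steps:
l(G) = -6 (l(G) = -6 + 0 = -6)
(-104*(-193))*l(13) = -104*(-193)*(-6) = 20072*(-6) = -120432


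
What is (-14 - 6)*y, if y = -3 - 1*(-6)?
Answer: -60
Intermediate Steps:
y = 3 (y = -3 + 6 = 3)
(-14 - 6)*y = (-14 - 6)*3 = -20*3 = -60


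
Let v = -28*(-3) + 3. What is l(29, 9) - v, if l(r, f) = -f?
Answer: -96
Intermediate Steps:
v = 87 (v = 84 + 3 = 87)
l(29, 9) - v = -1*9 - 1*87 = -9 - 87 = -96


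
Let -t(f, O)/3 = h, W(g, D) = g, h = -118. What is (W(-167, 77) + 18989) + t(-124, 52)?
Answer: 19176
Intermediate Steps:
t(f, O) = 354 (t(f, O) = -3*(-118) = 354)
(W(-167, 77) + 18989) + t(-124, 52) = (-167 + 18989) + 354 = 18822 + 354 = 19176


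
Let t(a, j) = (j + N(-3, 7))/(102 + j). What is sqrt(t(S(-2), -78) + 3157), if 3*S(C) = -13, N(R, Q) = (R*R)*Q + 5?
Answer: sqrt(113637)/6 ≈ 56.183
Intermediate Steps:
N(R, Q) = 5 + Q*R**2 (N(R, Q) = R**2*Q + 5 = Q*R**2 + 5 = 5 + Q*R**2)
S(C) = -13/3 (S(C) = (1/3)*(-13) = -13/3)
t(a, j) = (68 + j)/(102 + j) (t(a, j) = (j + (5 + 7*(-3)**2))/(102 + j) = (j + (5 + 7*9))/(102 + j) = (j + (5 + 63))/(102 + j) = (j + 68)/(102 + j) = (68 + j)/(102 + j))
sqrt(t(S(-2), -78) + 3157) = sqrt((68 - 78)/(102 - 78) + 3157) = sqrt(-10/24 + 3157) = sqrt((1/24)*(-10) + 3157) = sqrt(-5/12 + 3157) = sqrt(37879/12) = sqrt(113637)/6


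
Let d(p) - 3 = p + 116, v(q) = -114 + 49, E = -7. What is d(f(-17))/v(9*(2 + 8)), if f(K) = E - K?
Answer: -129/65 ≈ -1.9846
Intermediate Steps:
v(q) = -65
f(K) = -7 - K
d(p) = 119 + p (d(p) = 3 + (p + 116) = 3 + (116 + p) = 119 + p)
d(f(-17))/v(9*(2 + 8)) = (119 + (-7 - 1*(-17)))/(-65) = (119 + (-7 + 17))*(-1/65) = (119 + 10)*(-1/65) = 129*(-1/65) = -129/65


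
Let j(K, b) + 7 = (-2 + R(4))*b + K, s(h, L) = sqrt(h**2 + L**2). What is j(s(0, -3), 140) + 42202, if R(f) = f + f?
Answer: 43038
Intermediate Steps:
R(f) = 2*f
s(h, L) = sqrt(L**2 + h**2)
j(K, b) = -7 + K + 6*b (j(K, b) = -7 + ((-2 + 2*4)*b + K) = -7 + ((-2 + 8)*b + K) = -7 + (6*b + K) = -7 + (K + 6*b) = -7 + K + 6*b)
j(s(0, -3), 140) + 42202 = (-7 + sqrt((-3)**2 + 0**2) + 6*140) + 42202 = (-7 + sqrt(9 + 0) + 840) + 42202 = (-7 + sqrt(9) + 840) + 42202 = (-7 + 3 + 840) + 42202 = 836 + 42202 = 43038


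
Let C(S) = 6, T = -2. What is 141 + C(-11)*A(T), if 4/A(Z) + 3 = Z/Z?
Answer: 129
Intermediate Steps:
A(Z) = -2 (A(Z) = 4/(-3 + Z/Z) = 4/(-3 + 1) = 4/(-2) = 4*(-1/2) = -2)
141 + C(-11)*A(T) = 141 + 6*(-2) = 141 - 12 = 129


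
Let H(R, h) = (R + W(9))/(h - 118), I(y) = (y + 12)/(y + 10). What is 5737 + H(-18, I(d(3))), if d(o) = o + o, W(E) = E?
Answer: 5364167/935 ≈ 5737.1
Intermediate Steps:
d(o) = 2*o
I(y) = (12 + y)/(10 + y)
H(R, h) = (9 + R)/(-118 + h) (H(R, h) = (R + 9)/(h - 118) = (9 + R)/(-118 + h))
5737 + H(-18, I(d(3))) = 5737 + (9 - 18)/(-118 + (12 + 2*3)/(10 + 2*3)) = 5737 - 9/(-118 + (12 + 6)/(10 + 6)) = 5737 - 9/(-118 + 18/16) = 5737 - 9/(-118 + (1/16)*18) = 5737 - 9/(-118 + 9/8) = 5737 - 9/(-935/8) = 5737 - 8/935*(-9) = 5737 + 72/935 = 5364167/935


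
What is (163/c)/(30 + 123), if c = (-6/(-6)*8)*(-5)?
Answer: -163/6120 ≈ -0.026634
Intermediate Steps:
c = -40 (c = (-6*(-1/6)*8)*(-5) = (1*8)*(-5) = 8*(-5) = -40)
(163/c)/(30 + 123) = (163/(-40))/(30 + 123) = (163*(-1/40))/153 = (1/153)*(-163/40) = -163/6120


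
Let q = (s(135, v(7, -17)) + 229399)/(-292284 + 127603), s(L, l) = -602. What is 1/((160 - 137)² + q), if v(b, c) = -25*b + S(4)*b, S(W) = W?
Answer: 164681/86887452 ≈ 0.0018953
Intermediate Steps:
v(b, c) = -21*b (v(b, c) = -25*b + 4*b = -21*b)
q = -228797/164681 (q = (-602 + 229399)/(-292284 + 127603) = 228797/(-164681) = 228797*(-1/164681) = -228797/164681 ≈ -1.3893)
1/((160 - 137)² + q) = 1/((160 - 137)² - 228797/164681) = 1/(23² - 228797/164681) = 1/(529 - 228797/164681) = 1/(86887452/164681) = 164681/86887452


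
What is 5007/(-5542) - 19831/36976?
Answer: -147521117/102460496 ≈ -1.4398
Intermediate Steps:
5007/(-5542) - 19831/36976 = 5007*(-1/5542) - 19831*1/36976 = -5007/5542 - 19831/36976 = -147521117/102460496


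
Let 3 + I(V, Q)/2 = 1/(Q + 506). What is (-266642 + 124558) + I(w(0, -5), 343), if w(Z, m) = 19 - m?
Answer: -120634408/849 ≈ -1.4209e+5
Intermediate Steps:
I(V, Q) = -6 + 2/(506 + Q) (I(V, Q) = -6 + 2/(Q + 506) = -6 + 2/(506 + Q))
(-266642 + 124558) + I(w(0, -5), 343) = (-266642 + 124558) + 2*(-1517 - 3*343)/(506 + 343) = -142084 + 2*(-1517 - 1029)/849 = -142084 + 2*(1/849)*(-2546) = -142084 - 5092/849 = -120634408/849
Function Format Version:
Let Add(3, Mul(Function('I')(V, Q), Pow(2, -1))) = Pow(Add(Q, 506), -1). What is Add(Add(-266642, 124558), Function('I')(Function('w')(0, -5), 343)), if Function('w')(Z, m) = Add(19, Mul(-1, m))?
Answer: Rational(-120634408, 849) ≈ -1.4209e+5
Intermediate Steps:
Function('I')(V, Q) = Add(-6, Mul(2, Pow(Add(506, Q), -1))) (Function('I')(V, Q) = Add(-6, Mul(2, Pow(Add(Q, 506), -1))) = Add(-6, Mul(2, Pow(Add(506, Q), -1))))
Add(Add(-266642, 124558), Function('I')(Function('w')(0, -5), 343)) = Add(Add(-266642, 124558), Mul(2, Pow(Add(506, 343), -1), Add(-1517, Mul(-3, 343)))) = Add(-142084, Mul(2, Pow(849, -1), Add(-1517, -1029))) = Add(-142084, Mul(2, Rational(1, 849), -2546)) = Add(-142084, Rational(-5092, 849)) = Rational(-120634408, 849)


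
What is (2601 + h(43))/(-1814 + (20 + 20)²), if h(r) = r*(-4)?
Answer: -2429/214 ≈ -11.350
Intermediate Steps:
h(r) = -4*r
(2601 + h(43))/(-1814 + (20 + 20)²) = (2601 - 4*43)/(-1814 + (20 + 20)²) = (2601 - 172)/(-1814 + 40²) = 2429/(-1814 + 1600) = 2429/(-214) = 2429*(-1/214) = -2429/214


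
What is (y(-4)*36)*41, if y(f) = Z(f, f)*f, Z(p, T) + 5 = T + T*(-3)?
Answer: -17712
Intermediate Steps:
Z(p, T) = -5 - 2*T (Z(p, T) = -5 + (T + T*(-3)) = -5 + (T - 3*T) = -5 - 2*T)
y(f) = f*(-5 - 2*f) (y(f) = (-5 - 2*f)*f = f*(-5 - 2*f))
(y(-4)*36)*41 = (-1*(-4)*(5 + 2*(-4))*36)*41 = (-1*(-4)*(5 - 8)*36)*41 = (-1*(-4)*(-3)*36)*41 = -12*36*41 = -432*41 = -17712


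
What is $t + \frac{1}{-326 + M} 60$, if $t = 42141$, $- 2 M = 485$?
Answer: $\frac{15971399}{379} \approx 42141.0$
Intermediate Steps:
$M = - \frac{485}{2}$ ($M = \left(- \frac{1}{2}\right) 485 = - \frac{485}{2} \approx -242.5$)
$t + \frac{1}{-326 + M} 60 = 42141 + \frac{1}{-326 - \frac{485}{2}} \cdot 60 = 42141 + \frac{1}{- \frac{1137}{2}} \cdot 60 = 42141 - \frac{40}{379} = \frac{15971399}{379}$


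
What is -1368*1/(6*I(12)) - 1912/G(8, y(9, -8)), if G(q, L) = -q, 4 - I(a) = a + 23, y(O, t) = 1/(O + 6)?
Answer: 7637/31 ≈ 246.35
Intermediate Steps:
y(O, t) = 1/(6 + O)
I(a) = -19 - a (I(a) = 4 - (a + 23) = 4 - (23 + a) = 4 + (-23 - a) = -19 - a)
-1368*1/(6*I(12)) - 1912/G(8, y(9, -8)) = -1368*1/(6*(-19 - 1*12)) - 1912/((-1*8)) = -1368*1/(6*(-19 - 12)) - 1912/(-8) = -1368/(6*(-31)) - 1912*(-⅛) = -1368/(-186) + 239 = -1368*(-1/186) + 239 = 228/31 + 239 = 7637/31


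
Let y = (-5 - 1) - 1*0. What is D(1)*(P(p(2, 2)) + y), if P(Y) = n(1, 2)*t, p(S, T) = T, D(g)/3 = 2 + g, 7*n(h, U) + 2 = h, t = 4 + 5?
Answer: -459/7 ≈ -65.571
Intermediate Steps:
t = 9
n(h, U) = -2/7 + h/7
D(g) = 6 + 3*g (D(g) = 3*(2 + g) = 6 + 3*g)
P(Y) = -9/7 (P(Y) = (-2/7 + (⅐)*1)*9 = (-2/7 + ⅐)*9 = -⅐*9 = -9/7)
y = -6 (y = -6 + 0 = -6)
D(1)*(P(p(2, 2)) + y) = (6 + 3*1)*(-9/7 - 6) = (6 + 3)*(-51/7) = 9*(-51/7) = -459/7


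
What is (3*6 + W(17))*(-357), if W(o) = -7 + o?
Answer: -9996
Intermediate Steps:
(3*6 + W(17))*(-357) = (3*6 + (-7 + 17))*(-357) = (18 + 10)*(-357) = 28*(-357) = -9996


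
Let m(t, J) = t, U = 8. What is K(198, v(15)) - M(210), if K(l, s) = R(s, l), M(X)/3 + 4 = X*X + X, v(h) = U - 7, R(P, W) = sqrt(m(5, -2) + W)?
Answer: -132918 + sqrt(203) ≈ -1.3290e+5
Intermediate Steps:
R(P, W) = sqrt(5 + W)
v(h) = 1 (v(h) = 8 - 7 = 1)
M(X) = -12 + 3*X + 3*X**2 (M(X) = -12 + 3*(X*X + X) = -12 + 3*(X**2 + X) = -12 + 3*(X + X**2) = -12 + (3*X + 3*X**2) = -12 + 3*X + 3*X**2)
K(l, s) = sqrt(5 + l)
K(198, v(15)) - M(210) = sqrt(5 + 198) - (-12 + 3*210 + 3*210**2) = sqrt(203) - (-12 + 630 + 3*44100) = sqrt(203) - (-12 + 630 + 132300) = sqrt(203) - 1*132918 = sqrt(203) - 132918 = -132918 + sqrt(203)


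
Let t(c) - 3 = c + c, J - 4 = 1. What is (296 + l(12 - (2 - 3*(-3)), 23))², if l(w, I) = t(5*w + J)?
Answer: 101761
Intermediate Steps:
J = 5 (J = 4 + 1 = 5)
t(c) = 3 + 2*c (t(c) = 3 + (c + c) = 3 + 2*c)
l(w, I) = 13 + 10*w (l(w, I) = 3 + 2*(5*w + 5) = 3 + 2*(5 + 5*w) = 3 + (10 + 10*w) = 13 + 10*w)
(296 + l(12 - (2 - 3*(-3)), 23))² = (296 + (13 + 10*(12 - (2 - 3*(-3)))))² = (296 + (13 + 10*(12 - (2 + 9))))² = (296 + (13 + 10*(12 - 1*11)))² = (296 + (13 + 10*(12 - 11)))² = (296 + (13 + 10*1))² = (296 + (13 + 10))² = (296 + 23)² = 319² = 101761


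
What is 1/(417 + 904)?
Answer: 1/1321 ≈ 0.00075700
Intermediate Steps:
1/(417 + 904) = 1/1321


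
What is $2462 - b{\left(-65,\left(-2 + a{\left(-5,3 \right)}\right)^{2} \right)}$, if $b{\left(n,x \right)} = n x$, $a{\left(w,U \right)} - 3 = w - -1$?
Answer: $3047$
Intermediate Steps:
$a{\left(w,U \right)} = 4 + w$ ($a{\left(w,U \right)} = 3 + \left(w - -1\right) = 3 + \left(w + 1\right) = 3 + \left(1 + w\right) = 4 + w$)
$2462 - b{\left(-65,\left(-2 + a{\left(-5,3 \right)}\right)^{2} \right)} = 2462 - - 65 \left(-2 + \left(4 - 5\right)\right)^{2} = 2462 - - 65 \left(-2 - 1\right)^{2} = 2462 - - 65 \left(-3\right)^{2} = 2462 - \left(-65\right) 9 = 2462 - -585 = 2462 + 585 = 3047$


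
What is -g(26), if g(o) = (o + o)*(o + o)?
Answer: -2704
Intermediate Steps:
g(o) = 4*o² (g(o) = (2*o)*(2*o) = 4*o²)
-g(26) = -4*26² = -4*676 = -1*2704 = -2704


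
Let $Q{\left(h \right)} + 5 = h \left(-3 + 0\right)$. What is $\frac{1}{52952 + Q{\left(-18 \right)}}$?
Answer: $\frac{1}{53001} \approx 1.8868 \cdot 10^{-5}$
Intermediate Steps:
$Q{\left(h \right)} = -5 - 3 h$ ($Q{\left(h \right)} = -5 + h \left(-3 + 0\right) = -5 + h \left(-3\right) = -5 - 3 h$)
$\frac{1}{52952 + Q{\left(-18 \right)}} = \frac{1}{52952 - -49} = \frac{1}{52952 + \left(-5 + 54\right)} = \frac{1}{52952 + 49} = \frac{1}{53001}$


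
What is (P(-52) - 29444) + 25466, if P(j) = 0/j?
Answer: -3978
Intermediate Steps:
P(j) = 0
(P(-52) - 29444) + 25466 = (0 - 29444) + 25466 = -29444 + 25466 = -3978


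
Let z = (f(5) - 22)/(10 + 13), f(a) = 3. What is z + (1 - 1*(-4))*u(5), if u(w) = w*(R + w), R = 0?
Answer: 2856/23 ≈ 124.17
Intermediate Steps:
u(w) = w**2 (u(w) = w*(0 + w) = w*w = w**2)
z = -19/23 (z = (3 - 22)/(10 + 13) = -19/23 ≈ -0.82609)
z + (1 - 1*(-4))*u(5) = -19/23 + (1 - 1*(-4))*5**2 = -19/23 + (1 + 4)*25 = -19/23 + 5*25 = -19/23 + 125 = 2856/23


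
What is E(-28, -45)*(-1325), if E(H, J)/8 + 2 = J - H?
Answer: 201400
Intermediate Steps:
E(H, J) = -16 - 8*H + 8*J (E(H, J) = -16 + 8*(J - H) = -16 + (-8*H + 8*J) = -16 - 8*H + 8*J)
E(-28, -45)*(-1325) = (-16 - 8*(-28) + 8*(-45))*(-1325) = (-16 + 224 - 360)*(-1325) = -152*(-1325) = 201400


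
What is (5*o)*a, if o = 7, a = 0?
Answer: 0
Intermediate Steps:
(5*o)*a = (5*7)*0 = 35*0 = 0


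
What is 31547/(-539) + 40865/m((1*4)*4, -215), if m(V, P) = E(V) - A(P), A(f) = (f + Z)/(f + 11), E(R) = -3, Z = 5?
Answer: -753213929/73843 ≈ -10200.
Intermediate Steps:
A(f) = (5 + f)/(11 + f) (A(f) = (f + 5)/(f + 11) = (5 + f)/(11 + f))
m(V, P) = -3 - (5 + P)/(11 + P)
31547/(-539) + 40865/m((1*4)*4, -215) = 31547/(-539) + 40865/((2*(-19 - 2*(-215))/(11 - 215))) = 31547*(-1/539) + 40865/((2*(-19 + 430)/(-204))) = -31547/539 + 40865/((2*(-1/204)*411)) = -31547/539 + 40865/(-137/34) = -31547/539 + 40865*(-34/137) = -31547/539 - 1389410/137 = -753213929/73843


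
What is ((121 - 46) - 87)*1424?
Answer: -17088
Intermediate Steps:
((121 - 46) - 87)*1424 = (75 - 87)*1424 = -12*1424 = -17088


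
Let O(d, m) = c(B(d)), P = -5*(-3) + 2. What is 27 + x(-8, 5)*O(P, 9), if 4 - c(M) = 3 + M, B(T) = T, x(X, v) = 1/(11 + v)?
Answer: 26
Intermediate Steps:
c(M) = 1 - M (c(M) = 4 - (3 + M) = 4 + (-3 - M) = 1 - M)
P = 17 (P = 15 + 2 = 17)
O(d, m) = 1 - d
27 + x(-8, 5)*O(P, 9) = 27 + (1 - 1*17)/(11 + 5) = 27 + (1 - 17)/16 = 27 + (1/16)*(-16) = 27 - 1 = 26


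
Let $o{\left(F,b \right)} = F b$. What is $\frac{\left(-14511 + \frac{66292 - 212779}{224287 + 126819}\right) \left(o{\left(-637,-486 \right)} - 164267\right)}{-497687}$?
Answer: $\frac{740386559065695}{174740891822} \approx 4237.1$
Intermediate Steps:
$\frac{\left(-14511 + \frac{66292 - 212779}{224287 + 126819}\right) \left(o{\left(-637,-486 \right)} - 164267\right)}{-497687} = \frac{\left(-14511 + \frac{66292 - 212779}{224287 + 126819}\right) \left(\left(-637\right) \left(-486\right) - 164267\right)}{-497687} = \left(-14511 - \frac{146487}{351106}\right) \left(309582 - 164267\right) \left(- \frac{1}{497687}\right) = \left(-14511 - \frac{146487}{351106}\right) 145315 \left(- \frac{1}{497687}\right) = \left(- \frac{5095045653}{351106}\right) 145315 \left(- \frac{1}{497687}\right) = \left(- \frac{740386559065695}{351106}\right) \left(- \frac{1}{497687}\right) = \frac{740386559065695}{174740891822}$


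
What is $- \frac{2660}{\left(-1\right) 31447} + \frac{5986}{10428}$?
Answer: $\frac{107990111}{163964658} \approx 0.65862$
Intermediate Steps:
$- \frac{2660}{\left(-1\right) 31447} + \frac{5986}{10428} = - \frac{2660}{-31447} + 5986 \cdot \frac{1}{10428} = \left(-2660\right) \left(- \frac{1}{31447}\right) + \frac{2993}{5214} = \frac{2660}{31447} + \frac{2993}{5214} = \frac{107990111}{163964658}$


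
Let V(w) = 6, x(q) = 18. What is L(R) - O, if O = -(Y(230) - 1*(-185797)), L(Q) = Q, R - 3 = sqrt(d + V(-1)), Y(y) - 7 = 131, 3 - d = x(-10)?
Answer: 185938 + 3*I ≈ 1.8594e+5 + 3.0*I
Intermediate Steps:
d = -15 (d = 3 - 1*18 = 3 - 18 = -15)
Y(y) = 138 (Y(y) = 7 + 131 = 138)
R = 3 + 3*I (R = 3 + sqrt(-15 + 6) = 3 + sqrt(-9) = 3 + 3*I ≈ 3.0 + 3.0*I)
O = -185935 (O = -(138 - 1*(-185797)) = -(138 + 185797) = -1*185935 = -185935)
L(R) - O = (3 + 3*I) - 1*(-185935) = (3 + 3*I) + 185935 = 185938 + 3*I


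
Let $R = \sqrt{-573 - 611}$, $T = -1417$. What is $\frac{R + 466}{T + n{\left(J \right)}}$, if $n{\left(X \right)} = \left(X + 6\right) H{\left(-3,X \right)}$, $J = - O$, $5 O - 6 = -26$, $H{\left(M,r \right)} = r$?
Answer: $- \frac{466}{1377} - \frac{4 i \sqrt{74}}{1377} \approx -0.33842 - 0.024989 i$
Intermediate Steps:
$O = -4$ ($O = \frac{6}{5} + \frac{1}{5} \left(-26\right) = \frac{6}{5} - \frac{26}{5} = -4$)
$J = 4$ ($J = \left(-1\right) \left(-4\right) = 4$)
$R = 4 i \sqrt{74}$ ($R = \sqrt{-1184} = 4 i \sqrt{74} \approx 34.409 i$)
$n{\left(X \right)} = X \left(6 + X\right)$ ($n{\left(X \right)} = \left(X + 6\right) X = \left(6 + X\right) X = X \left(6 + X\right)$)
$\frac{R + 466}{T + n{\left(J \right)}} = \frac{4 i \sqrt{74} + 466}{-1417 + 4 \left(6 + 4\right)} = \frac{466 + 4 i \sqrt{74}}{-1417 + 4 \cdot 10} = \frac{466 + 4 i \sqrt{74}}{-1417 + 40} = \frac{466 + 4 i \sqrt{74}}{-1377} = \left(466 + 4 i \sqrt{74}\right) \left(- \frac{1}{1377}\right) = - \frac{466}{1377} - \frac{4 i \sqrt{74}}{1377}$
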